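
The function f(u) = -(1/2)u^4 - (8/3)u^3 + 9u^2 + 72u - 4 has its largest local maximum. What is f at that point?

f'(u) = -2u^3 - 8u^2 + 18u + 72. Setting f'(u) = 0 gives u ∈ {-4, -3, 3}.
Since f''(u) = -6u^2 - 16u + 18, we get f''(-4) = -14 < 0 ⇒ local maximum; f''(-3) = 12 > 0 ⇒ local minimum; f''(3) = -84 < 0 ⇒ local maximum.
So the largest local maximum value is f(3) = 361/2.

361/2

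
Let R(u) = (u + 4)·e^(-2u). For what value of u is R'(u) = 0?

-7/2

By the product rule, R'(u) = (-2u - 7)·e^(-2u). Since e^(-2u) > 0, the only critical point is u = -7/2.
R''(-7/2) has the same sign as -2 < 0, so this is a local maximum.
R(-7/2) = (1/2)·e^(7) ≈ 548.3166.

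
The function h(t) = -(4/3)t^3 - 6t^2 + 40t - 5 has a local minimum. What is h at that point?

Critical points: h'(t) = -4t^2 - 12t + 40 vanishes at t = -5, 2.
h''(t) = -8t - 12. h''(-5) = 28 > 0 ⇒ local minimum; h''(2) = -28 < 0 ⇒ local maximum.
So the local minimum value is h(-5) = -565/3.

-565/3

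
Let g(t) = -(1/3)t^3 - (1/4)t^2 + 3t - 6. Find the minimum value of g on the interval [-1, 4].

Differentiating, g'(t) = -t^2 - (1/2)t + 3; whose only zero in [-1, 4] is t = 3/2.
Candidates: g(-1) = -107/12, g(3/2) = -51/16, g(4) = -58/3.
So the minimum is g(4) = -58/3.

-58/3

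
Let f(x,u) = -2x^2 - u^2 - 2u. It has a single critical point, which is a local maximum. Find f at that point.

1

∂f/∂x = -4x = 0 and ∂f/∂u = -2u - 2 = 0, so (x, u) = (0, -1).
The Hessian has f_{xx} = -4, f_{uu} = -2, f_{xu} = 0, giving D = 8 > 0 with f_{xx} < 0, so the point is a local maximum.
f(0, -1) = 1.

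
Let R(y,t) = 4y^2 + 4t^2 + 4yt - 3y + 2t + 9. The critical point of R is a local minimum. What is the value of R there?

∂R/∂y = 8y + 4t - 3 = 0 and ∂R/∂t = 4y + 8t + 2 = 0, so (y, t) = (2/3, -7/12).
The Hessian has R_{yy} = 8, R_{tt} = 8, R_{yt} = 4, giving D = 48 > 0 with R_{yy} > 0, so the point is a local minimum.
R(2/3, -7/12) = 89/12.

89/12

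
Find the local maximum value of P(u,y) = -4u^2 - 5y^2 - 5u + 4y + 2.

∂P/∂u = -8u - 5 = 0 and ∂P/∂y = -10y + 4 = 0, so (u, y) = (-5/8, 2/5).
The Hessian has P_{uu} = -8, P_{yy} = -10, P_{uy} = 0, giving D = 80 > 0 with P_{uu} < 0, so the point is a local maximum.
P(-5/8, 2/5) = 349/80.

349/80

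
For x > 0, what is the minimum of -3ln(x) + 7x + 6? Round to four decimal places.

11.5419

P'(x) = -3/x + 7 = 0 gives x = 3/7.
P''(x) = 3/x², which is positive for x > 0, so this is a local minimum.
P(3/7) = -3·ln(3/7) + 3 + 6 ≈ 11.5419.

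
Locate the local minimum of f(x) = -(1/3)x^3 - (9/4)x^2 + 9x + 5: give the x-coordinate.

f'(x) = -x^2 - (9/2)x + 9 = 0 at x = -6, 3/2.
Since f''(x) = -2x - 9/2, we get f''(-6) = 15/2 > 0 ⇒ local minimum; f''(3/2) = -15/2 < 0 ⇒ local maximum.
Thus f has its local minimum at x = -6, with value -58.

-6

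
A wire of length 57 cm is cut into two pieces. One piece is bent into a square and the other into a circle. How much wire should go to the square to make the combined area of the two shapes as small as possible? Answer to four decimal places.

Let x be the length used for the square. Square side x/4; circle radius (57−x)/(2π).
A(x) = (x/4)² + π·((57−x)/(2π))² = x²/16 + (57−x)²/(4π) for 0 ≤ x ≤ 57. A'(x) = x/8 − (57−x)/(2π) = 0 gives x = 4·57/(π+4) ≈ 31.9257.
A'' = 1/8 + 1/(2π) > 0, so this gives the minimum combined area; x ≈ 31.9257 cm to the square.

31.9257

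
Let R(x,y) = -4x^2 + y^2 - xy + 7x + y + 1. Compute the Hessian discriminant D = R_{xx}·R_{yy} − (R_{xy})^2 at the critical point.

-17

∂R/∂x = -8x - y + 7 = 0 and ∂R/∂y = -x + 2y + 1 = 0, so (x, y) = (15/17, -1/17).
The Hessian has R_{xx} = -8, R_{yy} = 2, R_{xy} = -1, giving D = -17 < 0, so the point is a saddle point.
D = (-8)·(2) − (-1)^2 = -17.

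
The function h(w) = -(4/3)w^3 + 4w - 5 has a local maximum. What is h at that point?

Critical points: h'(w) = -4w^2 + 4 vanishes at w = -1, 1.
Second-derivative test with h''(w) = -8w: h''(-1) = 8 > 0 ⇒ local minimum; h''(1) = -8 < 0 ⇒ local maximum.
The local maximum is h(1) = -7/3.

-7/3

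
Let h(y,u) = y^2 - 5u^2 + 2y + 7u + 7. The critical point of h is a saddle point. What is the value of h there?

169/20

∂h/∂y = 2y + 2 = 0 and ∂h/∂u = -10u + 7 = 0, so (y, u) = (-1, 7/10).
The Hessian has h_{yy} = 2, h_{uu} = -10, h_{yu} = 0, giving D = -20 < 0, so the point is a saddle point.
h(-1, 7/10) = 169/20.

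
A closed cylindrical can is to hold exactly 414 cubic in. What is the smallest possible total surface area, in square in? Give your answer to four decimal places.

With radius r and height h, πr²h = 414 so h = 414/(πr²), and S(r) = 2πr² + 2πrh = 2πr² + 2·414/r.
S'(r) = 4πr − 2·414/r² = 0 ⇒ r³ = 414/(2π), so r ≈ 4.0390 and h = 2r ≈ 8.0780.
S''(r) = 4π + 4·414/r³ > 0, so this is the minimum; S ≈ 307.5021.

307.5021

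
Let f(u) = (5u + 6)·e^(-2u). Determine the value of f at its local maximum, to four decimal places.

10.1380

Differentiating with the product rule gives f'(u) = (-10u - 7)·e^(-2u). Since e^(-2u) > 0, the only critical point is u = -7/10.
f''(-7/10) has the same sign as -10 < 0, so this is a local maximum.
f(-7/10) = (5/2)·e^(7/5) ≈ 10.1380.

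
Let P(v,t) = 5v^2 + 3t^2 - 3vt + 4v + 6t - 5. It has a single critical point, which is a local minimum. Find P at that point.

-185/17

∂P/∂v = 10v - 3t + 4 = 0 and ∂P/∂t = -3v + 6t + 6 = 0, so (v, t) = (-14/17, -24/17).
The Hessian has P_{vv} = 10, P_{tt} = 6, P_{vt} = -3, giving D = 51 > 0 with P_{vv} > 0, so the point is a local minimum.
P(-14/17, -24/17) = -185/17.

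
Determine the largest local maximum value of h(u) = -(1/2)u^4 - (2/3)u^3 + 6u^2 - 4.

h'(u) = -2u^3 - 2u^2 + 12u. Setting h'(u) = 0 gives u ∈ {-3, 0, 2}.
Since h''(u) = -6u^2 - 4u + 12, we get h''(-3) = -30 < 0 ⇒ local maximum; h''(0) = 12 > 0 ⇒ local minimum; h''(2) = -20 < 0 ⇒ local maximum.
Thus h has its largest local maximum at u = -3, with value 55/2.

55/2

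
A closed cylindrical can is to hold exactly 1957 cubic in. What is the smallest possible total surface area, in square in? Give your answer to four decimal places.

866.1141

With radius r and height h, πr²h = 1957 so h = 1957/(πr²), and S(r) = 2πr² + 2πrh = 2πr² + 2·1957/r.
S'(r) = 4πr − 2·1957/r² = 0 ⇒ r³ = 1957/(2π), so r ≈ 6.7786 and h = 2r ≈ 13.5571.
S''(r) = 4π + 4·1957/r³ > 0, so this is the minimum; S ≈ 866.1141.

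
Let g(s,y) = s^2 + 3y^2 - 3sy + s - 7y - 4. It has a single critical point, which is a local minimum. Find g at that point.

∂g/∂s = 2s - 3y + 1 = 0 and ∂g/∂y = -3s + 6y - 7 = 0, so (s, y) = (5, 11/3).
The Hessian has g_{ss} = 2, g_{yy} = 6, g_{sy} = -3, giving D = 3 > 0 with g_{ss} > 0, so the point is a local minimum.
g(5, 11/3) = -43/3.

-43/3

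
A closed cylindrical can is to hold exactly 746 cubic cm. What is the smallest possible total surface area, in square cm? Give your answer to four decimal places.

With radius r and height h, πr²h = 746 so h = 746/(πr²), and S(r) = 2πr² + 2πrh = 2πr² + 2·746/r.
S'(r) = 4πr − 2·746/r² = 0 ⇒ r³ = 746/(2π), so r ≈ 4.9150 and h = 2r ≈ 9.8299.
S''(r) = 4π + 4·746/r³ > 0, so this is the minimum; S ≈ 455.3449.

455.3449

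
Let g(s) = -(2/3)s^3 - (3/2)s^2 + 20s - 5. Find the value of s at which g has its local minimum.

g'(s) = -2s^2 - 3s + 20. Setting g'(s) = 0 gives s ∈ {-4, 5/2}.
g''(s) = -4s - 3. g''(-4) = 13 > 0 ⇒ local minimum; g''(5/2) = -13 < 0 ⇒ local maximum.
So the local minimum value is g(-4) = -199/3.

-4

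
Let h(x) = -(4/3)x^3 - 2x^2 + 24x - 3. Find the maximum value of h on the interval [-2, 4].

79/3

The derivative is -4x^2 - 4x + 24, whose only zero in [-2, 4] is x = 2.
Candidates: h(-2) = -145/3,  h(2) = 79/3,  h(4) = -73/3.
Hence the absolute maximum is 79/3 at x = 2.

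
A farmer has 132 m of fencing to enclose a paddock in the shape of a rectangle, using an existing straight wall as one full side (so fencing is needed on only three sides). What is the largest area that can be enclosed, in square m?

Let the sides perpendicular to the wall have length x and the parallel side y, so 2x + y = 132 and the area is A = xy = x(132 − 2x).
A'(x) = 132 − 4x = 0 gives x = 33, and A''(x) = −4 < 0 confirms a maximum.
Then y = 132 − 2·33 = 66 and A = 2178.

2178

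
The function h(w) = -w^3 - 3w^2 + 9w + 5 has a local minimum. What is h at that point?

-22

h'(w) = -3w^2 - 6w + 9. Setting h'(w) = 0 gives w ∈ {-3, 1}.
Since h''(w) = -6w - 6, we get h''(-3) = 12 > 0 ⇒ local minimum; h''(1) = -12 < 0 ⇒ local maximum.
Thus h has its local minimum at w = -3, with value -22.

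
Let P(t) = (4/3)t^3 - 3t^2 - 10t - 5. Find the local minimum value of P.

P'(t) = 4t^2 - 6t - 10 = 0 at t = -1, 5/2.
Since P''(t) = 8t - 6, we get P''(-1) = -14 < 0 ⇒ local maximum; P''(5/2) = 14 > 0 ⇒ local minimum.
Thus P has its local minimum at t = 5/2, with value -335/12.

-335/12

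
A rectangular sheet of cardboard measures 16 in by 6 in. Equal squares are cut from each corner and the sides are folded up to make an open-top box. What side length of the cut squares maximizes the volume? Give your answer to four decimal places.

With cut size x, the volume is V(x) = x(16 − 2x)(6 − 2x) for 0 < x < 3.
V'(x) = 12x^2 − 88x + 96. Setting V'(x) = 0 gives x ≈ 1.3333 (the root in (0, 3)).
V''(x) = 24x − 88 is negative there, so this is the maximum; V ≈ 59.2593.

1.3333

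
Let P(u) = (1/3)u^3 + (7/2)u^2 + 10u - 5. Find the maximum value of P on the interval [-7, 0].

Differentiating, P'(u) = u^2 + 7u + 10; which vanishes at u = -5 and u = -2.
Compare values at every candidate in [-7, 0]: P(-7) = -107/6; P(-5) = -55/6; P(-2) = -41/3; P(0) = -5.
So the maximum is P(0) = -5.

-5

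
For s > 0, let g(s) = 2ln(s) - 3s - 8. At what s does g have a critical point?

2/3

g'(s) = 2/s − 3 = 0 gives s = 2/3.
g''(s) = -2/s², which is negative for s > 0, so this is a local maximum.
g(2/3) = 2·ln(2/3) - 2 - 8 ≈ -10.8109.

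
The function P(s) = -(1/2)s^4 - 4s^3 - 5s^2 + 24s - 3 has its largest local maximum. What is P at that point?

23/2

P'(s) = -2s^3 - 12s^2 - 10s + 24. Setting P'(s) = 0 gives s ∈ {-4, -3, 1}.
Since P''(s) = -6s^2 - 24s - 10, we get P''(-4) = -10 < 0 ⇒ local maximum; P''(-3) = 8 > 0 ⇒ local minimum; P''(1) = -40 < 0 ⇒ local maximum.
Thus P has its largest local maximum at s = 1, with value 23/2.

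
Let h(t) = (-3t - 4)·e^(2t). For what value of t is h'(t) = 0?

-11/6

h'(t) = (-3)·e^(2t) + (-3t - 4)·2·e^(2t) = (-6t - 11)·e^(2t). Since e^(2t) > 0, the only critical point is t = -11/6.
h''(-11/6) has the same sign as -6 < 0, so this is a local maximum.
h(-11/6) = (3/2)·e^(-11/3) ≈ 0.0383.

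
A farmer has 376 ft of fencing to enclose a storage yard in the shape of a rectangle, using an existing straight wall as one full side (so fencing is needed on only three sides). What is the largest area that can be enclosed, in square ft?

Let the sides perpendicular to the wall have length x and the parallel side y, so 2x + y = 376 and the area is A = xy = x(376 − 2x).
A'(x) = 376 − 4x = 0 gives x = 94, and A''(x) = −4 < 0 confirms a maximum.
Then y = 376 − 2·94 = 188 and A = 17672.

17672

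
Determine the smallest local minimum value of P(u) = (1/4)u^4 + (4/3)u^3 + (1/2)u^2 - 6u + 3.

-11/12

P'(u) = u^3 + 4u^2 + u - 6 = 0 at u = -3, -2, 1.
Second-derivative test with P''(u) = 3u^2 + 8u + 1: P''(-3) = 4 > 0 ⇒ local minimum; P''(-2) = -3 < 0 ⇒ local maximum; P''(1) = 12 > 0 ⇒ local minimum.
Thus P has its smallest local minimum at u = 1, with value -11/12.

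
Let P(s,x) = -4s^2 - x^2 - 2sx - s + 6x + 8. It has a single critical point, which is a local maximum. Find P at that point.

∂P/∂s = -8s - 2x - 1 = 0 and ∂P/∂x = -2s - 2x + 6 = 0, so (s, x) = (-7/6, 25/6).
The Hessian has P_{ss} = -8, P_{xx} = -2, P_{sx} = -2, giving D = 12 > 0 with P_{ss} < 0, so the point is a local maximum.
P(-7/6, 25/6) = 253/12.

253/12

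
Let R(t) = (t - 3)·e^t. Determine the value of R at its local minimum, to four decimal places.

R'(t) = 1·e^t + (t - 3)·1·e^t = (t - 2)·e^t. Since e^t > 0, the only critical point is t = 2.
R''(2) has the same sign as 1 > 0, so this is a local minimum.
R(2) = (-1)·e^(2) ≈ -7.3891.

-7.3891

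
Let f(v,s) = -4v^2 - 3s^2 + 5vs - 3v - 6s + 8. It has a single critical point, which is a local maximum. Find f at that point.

445/23

∂f/∂v = -8v + 5s - 3 = 0 and ∂f/∂s = 5v - 6s - 6 = 0, so (v, s) = (-48/23, -63/23).
The Hessian has f_{vv} = -8, f_{ss} = -6, f_{vs} = 5, giving D = 23 > 0 with f_{vv} < 0, so the point is a local maximum.
f(-48/23, -63/23) = 445/23.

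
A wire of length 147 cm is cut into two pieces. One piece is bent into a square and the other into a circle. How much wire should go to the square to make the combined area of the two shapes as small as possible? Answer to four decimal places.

Let x be the length used for the square. Square side x/4; circle radius (147−x)/(2π).
A(x) = (x/4)² + π·((147−x)/(2π))² = x²/16 + (147−x)²/(4π) for 0 ≤ x ≤ 147. A'(x) = x/8 − (147−x)/(2π) = 0 gives x = 4·147/(π+4) ≈ 82.3346.
A'' = 1/8 + 1/(2π) > 0, so this gives the minimum combined area; x ≈ 82.3346 cm to the square.

82.3346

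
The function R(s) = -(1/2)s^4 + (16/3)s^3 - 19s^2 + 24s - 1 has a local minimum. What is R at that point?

R'(s) = -2s^3 + 16s^2 - 38s + 24 = 0 at s = 1, 3, 4.
R''(s) = -6s^2 + 32s - 38. R''(1) = -12 < 0 ⇒ local maximum; R''(3) = 4 > 0 ⇒ local minimum; R''(4) = -6 < 0 ⇒ local maximum.
The local minimum is R(3) = 7/2.

7/2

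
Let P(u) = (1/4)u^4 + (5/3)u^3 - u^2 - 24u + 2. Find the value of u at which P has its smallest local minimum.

P'(u) = u^3 + 5u^2 - 2u - 24. Setting P'(u) = 0 gives u ∈ {-4, -3, 2}.
Second-derivative test with P''(u) = 3u^2 + 10u - 2: P''(-4) = 6 > 0 ⇒ local minimum; P''(-3) = -5 < 0 ⇒ local maximum; P''(2) = 30 > 0 ⇒ local minimum.
The smallest local minimum is P(2) = -98/3.

2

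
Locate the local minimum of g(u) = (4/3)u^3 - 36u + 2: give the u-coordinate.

3

g'(u) = 4u^2 - 36 = 0 at u = -3, 3.
Since g''(u) = 8u, we get g''(-3) = -24 < 0 ⇒ local maximum; g''(3) = 24 > 0 ⇒ local minimum.
So the local minimum value is g(3) = -70.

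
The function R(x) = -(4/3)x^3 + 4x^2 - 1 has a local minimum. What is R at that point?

Critical points: R'(x) = -4x^2 + 8x vanishes at x = 0, 2.
R''(x) = -8x + 8. R''(0) = 8 > 0 ⇒ local minimum; R''(2) = -8 < 0 ⇒ local maximum.
The local minimum is R(0) = -1.

-1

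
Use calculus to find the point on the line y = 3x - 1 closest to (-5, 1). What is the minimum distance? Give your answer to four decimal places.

5.3759

Minimize D(x)^2 = (x + 5)^2 + (3x - 2)^2.
d/dx[D^2] = 2(x + 5) + 2·3·(3x - 2) = 0 ⇒ x = 1/10.
Then y = -7/10 and the distance is √(289/10) ≈ 5.3759.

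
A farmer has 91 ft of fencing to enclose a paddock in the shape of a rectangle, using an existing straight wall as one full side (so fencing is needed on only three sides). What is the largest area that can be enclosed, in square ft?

8281/8

Let the sides perpendicular to the wall have length x and the parallel side y, so 2x + y = 91 and the area is A = xy = x(91 − 2x).
A'(x) = 91 − 4x = 0 gives x = 91/4, and A''(x) = −4 < 0 confirms a maximum.
Then y = 91 − 2·91/4 = 91/2 and A = 8281/8.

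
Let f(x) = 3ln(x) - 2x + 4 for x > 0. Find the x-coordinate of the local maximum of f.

f'(x) = 3/x − 2 = 0 gives x = 3/2.
f''(x) = -3/x², which is negative for x > 0, so this is a local maximum.
f(3/2) = 3·ln(3/2) - 3 + 4 ≈ 2.2164.

3/2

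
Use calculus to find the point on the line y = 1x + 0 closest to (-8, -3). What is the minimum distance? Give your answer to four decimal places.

3.5355

Minimize D(x)^2 = (x + 8)^2 + (x + 3)^2.
d/dx[D^2] = 2(x + 8) + 2·1·(x + 3) = 0 ⇒ x = -11/2.
Then y = -11/2 and the distance is √(25/2) ≈ 3.5355.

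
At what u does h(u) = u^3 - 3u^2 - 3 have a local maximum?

h'(u) = 3u^2 - 6u = 0 at u = 0, 2.
Second-derivative test with h''(u) = 6u - 6: h''(0) = -6 < 0 ⇒ local maximum; h''(2) = 6 > 0 ⇒ local minimum.
The local maximum is h(0) = -3.

0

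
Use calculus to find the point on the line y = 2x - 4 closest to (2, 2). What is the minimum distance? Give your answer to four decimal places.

Minimize D(x)^2 = (x - 2)^2 + (2x - 6)^2.
d/dx[D^2] = 2(x - 2) + 2·2·(2x - 6) = 0 ⇒ x = 14/5.
Then y = 8/5 and the distance is √(4/5) ≈ 0.8944.

0.8944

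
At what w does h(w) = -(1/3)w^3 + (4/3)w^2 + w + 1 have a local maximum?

3

h'(w) = -w^2 + (8/3)w + 1 = 0 at w = -1/3, 3.
h''(w) = -2w + 8/3. h''(-1/3) = 10/3 > 0 ⇒ local minimum; h''(3) = -10/3 < 0 ⇒ local maximum.
So the local maximum value is h(3) = 7.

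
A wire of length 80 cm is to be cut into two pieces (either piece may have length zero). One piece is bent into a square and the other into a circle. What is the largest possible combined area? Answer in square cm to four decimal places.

509.2958

Let x be the length used for the square. Square side x/4; circle radius (80−x)/(2π).
A(x) = (x/4)² + π·((80−x)/(2π))² = x²/16 + (80−x)²/(4π) for 0 ≤ x ≤ 80. A'(x) = x/8 − (80−x)/(2π) = 0 gives x = 4·80/(π+4) ≈ 44.8079.
A'' > 0, so the interior critical point is a minimum; the maximum is at an endpoint. A(0) = 509.2958 and A(80) = 400.0000, so the largest area is 509.2958.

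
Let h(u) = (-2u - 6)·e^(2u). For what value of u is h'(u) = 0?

-7/2

By the product rule, h'(u) = (-4u - 14)·e^(2u). Since e^(2u) > 0, the only critical point is u = -7/2.
h''(-7/2) has the same sign as -4 < 0, so this is a local maximum.
h(-7/2) = (1)·e^(-7) ≈ 0.0009.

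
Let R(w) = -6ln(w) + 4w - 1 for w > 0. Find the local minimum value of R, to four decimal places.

2.5672

R'(w) = -6/w + 4 = 0 gives w = 3/2.
R''(w) = 6/w², which is positive for w > 0, so this is a local minimum.
R(3/2) = -6·ln(3/2) + 6 - 1 ≈ 2.5672.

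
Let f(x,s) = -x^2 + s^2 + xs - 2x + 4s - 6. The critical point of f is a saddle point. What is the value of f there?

∂f/∂x = -2x + s - 2 = 0 and ∂f/∂s = x + 2s + 4 = 0, so (x, s) = (-8/5, -6/5).
The Hessian has f_{xx} = -2, f_{ss} = 2, f_{xs} = 1, giving D = -5 < 0, so the point is a saddle point.
f(-8/5, -6/5) = -34/5.

-34/5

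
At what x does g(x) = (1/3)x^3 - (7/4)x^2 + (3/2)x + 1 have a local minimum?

3

g'(x) = x^2 - (7/2)x + 3/2 = 0 at x = 1/2, 3.
Since g''(x) = 2x - 7/2, we get g''(1/2) = -5/2 < 0 ⇒ local maximum; g''(3) = 5/2 > 0 ⇒ local minimum.
So the local minimum value is g(3) = -5/4.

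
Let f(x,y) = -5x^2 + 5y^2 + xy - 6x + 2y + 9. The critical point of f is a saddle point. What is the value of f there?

1081/101

∂f/∂x = -10x + y - 6 = 0 and ∂f/∂y = x + 10y + 2 = 0, so (x, y) = (-62/101, -14/101).
The Hessian has f_{xx} = -10, f_{yy} = 10, f_{xy} = 1, giving D = -101 < 0, so the point is a saddle point.
f(-62/101, -14/101) = 1081/101.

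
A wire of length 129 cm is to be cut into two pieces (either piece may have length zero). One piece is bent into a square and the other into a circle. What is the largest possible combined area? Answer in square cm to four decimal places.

Let x be the length used for the square. Square side x/4; circle radius (129−x)/(2π).
A(x) = (x/4)² + π·((129−x)/(2π))² = x²/16 + (129−x)²/(4π) for 0 ≤ x ≤ 129. A'(x) = x/8 − (129−x)/(2π) = 0 gives x = 4·129/(π+4) ≈ 72.2528.
A'' > 0, so the interior critical point is a minimum; the maximum is at an endpoint. A(0) = 1324.2487 and A(129) = 1040.0625, so the largest area is 1324.2487.

1324.2487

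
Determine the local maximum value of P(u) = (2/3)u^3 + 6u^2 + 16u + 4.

P'(u) = 2u^2 + 12u + 16. Setting P'(u) = 0 gives u ∈ {-4, -2}.
Second-derivative test with P''(u) = 4u + 12: P''(-4) = -4 < 0 ⇒ local maximum; P''(-2) = 4 > 0 ⇒ local minimum.
So the local maximum value is P(-4) = -20/3.

-20/3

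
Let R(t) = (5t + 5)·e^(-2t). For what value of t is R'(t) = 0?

R'(t) = 5·e^(-2t) + (5t + 5)·(-2)·e^(-2t) = (-10t - 5)·e^(-2t). Since e^(-2t) > 0, the only critical point is t = -1/2.
R''(-1/2) has the same sign as -10 < 0, so this is a local maximum.
R(-1/2) = (5/2)·e^(1) ≈ 6.7957.

-1/2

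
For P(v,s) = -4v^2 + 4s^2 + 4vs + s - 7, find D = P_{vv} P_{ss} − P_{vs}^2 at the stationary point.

-80

∂P/∂v = -8v + 4s = 0 and ∂P/∂s = 4v + 8s + 1 = 0, so (v, s) = (-1/20, -1/10).
The Hessian has P_{vv} = -8, P_{ss} = 8, P_{vs} = 4, giving D = -80 < 0, so the point is a saddle point.
D = (-8)·(8) − (4)^2 = -80.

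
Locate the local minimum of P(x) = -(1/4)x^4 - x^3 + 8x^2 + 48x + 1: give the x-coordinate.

Critical points: P'(x) = -x^3 - 3x^2 + 16x + 48 vanishes at x = -4, -3, 4.
Since P''(x) = -3x^2 - 6x + 16, we get P''(-4) = -8 < 0 ⇒ local maximum; P''(-3) = 7 > 0 ⇒ local minimum; P''(4) = -56 < 0 ⇒ local maximum.
So the local minimum value is P(-3) = -257/4.

-3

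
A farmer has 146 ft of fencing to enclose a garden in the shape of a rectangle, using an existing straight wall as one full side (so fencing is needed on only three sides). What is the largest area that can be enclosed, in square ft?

5329/2

Let the sides perpendicular to the wall have length x and the parallel side y, so 2x + y = 146 and the area is A = xy = x(146 − 2x).
A'(x) = 146 − 4x = 0 gives x = 73/2, and A''(x) = −4 < 0 confirms a maximum.
Then y = 146 − 2·73/2 = 73 and A = 5329/2.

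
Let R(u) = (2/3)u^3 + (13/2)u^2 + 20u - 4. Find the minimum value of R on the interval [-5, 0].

-149/6

The derivative is 2u^2 + 13u + 20, which vanishes at u = -4 and u = -5/2.
Candidates: R(-5) = -149/6,  R(-4) = -68/3,  R(-5/2) = -571/24,  R(0) = -4.
Hence the absolute minimum is -149/6 at u = -5.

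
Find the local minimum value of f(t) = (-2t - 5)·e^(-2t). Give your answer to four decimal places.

By the product rule, f'(t) = (4t + 8)·e^(-2t). Since e^(-2t) > 0, the only critical point is t = -2.
f''(-2) has the same sign as 4 > 0, so this is a local minimum.
f(-2) = (-1)·e^(4) ≈ -54.5982.

-54.5982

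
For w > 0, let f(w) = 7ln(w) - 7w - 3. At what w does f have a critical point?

f'(w) = 7/w − 7 = 0 gives w = 1.
f''(w) = -7/w², which is negative for w > 0, so this is a local maximum.
f(1) = 7·ln(1) - 7 - 3 ≈ -10.0000.

1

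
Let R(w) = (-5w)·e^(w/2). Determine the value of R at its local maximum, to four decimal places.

By the product rule, R'(w) = (-(5/2)w - 5)·e^(w/2). Since e^(w/2) > 0, the only critical point is w = -2.
R''(-2) has the same sign as -5/2 < 0, so this is a local maximum.
R(-2) = (10)·e^(-1) ≈ 3.6788.

3.6788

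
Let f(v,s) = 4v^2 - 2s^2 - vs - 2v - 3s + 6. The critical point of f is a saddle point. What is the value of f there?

∂f/∂v = 8v - s - 2 = 0 and ∂f/∂s = -v - 4s - 3 = 0, so (v, s) = (5/33, -26/33).
The Hessian has f_{vv} = 8, f_{ss} = -4, f_{vs} = -1, giving D = -33 < 0, so the point is a saddle point.
f(5/33, -26/33) = 232/33.

232/33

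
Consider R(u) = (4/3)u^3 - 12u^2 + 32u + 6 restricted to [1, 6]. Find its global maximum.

54

Differentiating, R'(u) = 4u^2 - 24u + 32; which vanishes at u = 2 and u = 4.
Compare values at every candidate in [1, 6]: R(1) = 82/3, R(2) = 98/3, R(4) = 82/3, R(6) = 54.
Hence the absolute maximum is 54 at u = 6.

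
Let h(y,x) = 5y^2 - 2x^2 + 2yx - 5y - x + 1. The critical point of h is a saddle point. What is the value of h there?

∂h/∂y = 10y + 2x - 5 = 0 and ∂h/∂x = 2y - 4x - 1 = 0, so (y, x) = (1/2, 0).
The Hessian has h_{yy} = 10, h_{xx} = -4, h_{yx} = 2, giving D = -44 < 0, so the point is a saddle point.
h(1/2, 0) = -1/4.

-1/4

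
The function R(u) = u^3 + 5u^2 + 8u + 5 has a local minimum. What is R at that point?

R'(u) = 3u^2 + 10u + 8. Setting R'(u) = 0 gives u ∈ {-2, -4/3}.
R''(u) = 6u + 10. R''(-2) = -2 < 0 ⇒ local maximum; R''(-4/3) = 2 > 0 ⇒ local minimum.
Thus R has its local minimum at u = -4/3, with value 23/27.

23/27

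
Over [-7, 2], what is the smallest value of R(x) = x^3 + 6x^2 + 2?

Differentiating, R'(x) = 3x^2 + 12x; which vanishes at x = -4 and x = 0.
Evaluating at the critical points and endpoints: R(-7) = -47, R(-4) = 34, R(0) = 2, R(2) = 34.
Hence the absolute minimum is -47 at x = -7.

-47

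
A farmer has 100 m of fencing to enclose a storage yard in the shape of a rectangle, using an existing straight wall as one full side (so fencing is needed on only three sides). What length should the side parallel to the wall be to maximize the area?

Let the sides perpendicular to the wall have length x and the parallel side y, so 2x + y = 100 and the area is A = xy = x(100 − 2x).
A'(x) = 100 − 4x = 0 gives x = 25, and A''(x) = −4 < 0 confirms a maximum.
Then y = 100 − 2·25 = 50 and A = 1250.

50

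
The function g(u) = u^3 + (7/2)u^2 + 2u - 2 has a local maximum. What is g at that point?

Critical points: g'(u) = 3u^2 + 7u + 2 vanishes at u = -2, -1/3.
Since g''(u) = 6u + 7, we get g''(-2) = -5 < 0 ⇒ local maximum; g''(-1/3) = 5 > 0 ⇒ local minimum.
Thus g has its local maximum at u = -2, with value 0.

0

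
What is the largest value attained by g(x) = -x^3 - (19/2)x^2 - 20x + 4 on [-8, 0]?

68

The derivative is -3x^2 - 19x - 20, which vanishes at x = -5 and x = -4/3.
Compare values at every candidate in [-8, 0]: g(-8) = 68,  g(-5) = -17/2,  g(-4/3) = 436/27,  g(0) = 4.
Hence the absolute maximum is 68 at x = -8.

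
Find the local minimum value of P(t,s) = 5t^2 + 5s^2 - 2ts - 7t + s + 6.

∂P/∂t = 10t - 2s - 7 = 0 and ∂P/∂s = -2t + 10s + 1 = 0, so (t, s) = (17/24, 1/24).
The Hessian has P_{tt} = 10, P_{ss} = 10, P_{ts} = -2, giving D = 96 > 0 with P_{tt} > 0, so the point is a local minimum.
P(17/24, 1/24) = 85/24.

85/24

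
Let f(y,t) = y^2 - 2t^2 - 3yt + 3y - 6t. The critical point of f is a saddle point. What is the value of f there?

∂f/∂y = 2y - 3t + 3 = 0 and ∂f/∂t = -3y - 4t - 6 = 0, so (y, t) = (-30/17, -3/17).
The Hessian has f_{yy} = 2, f_{tt} = -4, f_{yt} = -3, giving D = -17 < 0, so the point is a saddle point.
f(-30/17, -3/17) = -36/17.

-36/17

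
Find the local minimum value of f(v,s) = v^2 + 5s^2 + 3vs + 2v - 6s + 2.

-70/11

∂f/∂v = 2v + 3s + 2 = 0 and ∂f/∂s = 3v + 10s - 6 = 0, so (v, s) = (-38/11, 18/11).
The Hessian has f_{vv} = 2, f_{ss} = 10, f_{vs} = 3, giving D = 11 > 0 with f_{vv} > 0, so the point is a local minimum.
f(-38/11, 18/11) = -70/11.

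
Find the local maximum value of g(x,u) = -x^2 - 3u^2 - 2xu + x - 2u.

∂g/∂x = -2x - 2u + 1 = 0 and ∂g/∂u = -2x - 6u - 2 = 0, so (x, u) = (5/4, -3/4).
The Hessian has g_{xx} = -2, g_{uu} = -6, g_{xu} = -2, giving D = 8 > 0 with g_{xx} < 0, so the point is a local maximum.
g(5/4, -3/4) = 11/8.

11/8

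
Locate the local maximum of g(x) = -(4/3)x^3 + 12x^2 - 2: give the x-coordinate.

Critical points: g'(x) = -4x^2 + 24x vanishes at x = 0, 6.
Since g''(x) = -8x + 24, we get g''(0) = 24 > 0 ⇒ local minimum; g''(6) = -24 < 0 ⇒ local maximum.
So the local maximum value is g(6) = 142.

6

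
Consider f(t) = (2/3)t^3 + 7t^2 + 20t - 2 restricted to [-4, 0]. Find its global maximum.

Differentiating, f'(t) = 2t^2 + 14t + 20; whose only zero in [-4, 0] is t = -2.
Compare values at every candidate in [-4, 0]: f(-4) = -38/3,  f(-2) = -58/3,  f(0) = -2.
The maximum over the interval is -2, attained at t = 0.

-2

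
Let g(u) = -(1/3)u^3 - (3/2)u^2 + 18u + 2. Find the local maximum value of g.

67/2

Critical points: g'(u) = -u^2 - 3u + 18 vanishes at u = -6, 3.
g''(u) = -2u - 3. g''(-6) = 9 > 0 ⇒ local minimum; g''(3) = -9 < 0 ⇒ local maximum.
The local maximum is g(3) = 67/2.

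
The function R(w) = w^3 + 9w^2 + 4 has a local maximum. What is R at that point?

R'(w) = 3w^2 + 18w = 0 at w = -6, 0.
Since R''(w) = 6w + 18, we get R''(-6) = -18 < 0 ⇒ local maximum; R''(0) = 18 > 0 ⇒ local minimum.
Thus R has its local maximum at w = -6, with value 112.

112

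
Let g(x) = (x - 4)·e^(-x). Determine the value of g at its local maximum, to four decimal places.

By the product rule, g'(x) = (-x + 5)·e^(-x). Since e^(-x) > 0, the only critical point is x = 5.
g''(5) has the same sign as -1 < 0, so this is a local maximum.
g(5) = (1)·e^(-5) ≈ 0.0067.

0.0067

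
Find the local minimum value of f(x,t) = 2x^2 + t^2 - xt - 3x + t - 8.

∂f/∂x = 4x - t - 3 = 0 and ∂f/∂t = -x + 2t + 1 = 0, so (x, t) = (5/7, -1/7).
The Hessian has f_{xx} = 4, f_{tt} = 2, f_{xt} = -1, giving D = 7 > 0 with f_{xx} > 0, so the point is a local minimum.
f(5/7, -1/7) = -64/7.

-64/7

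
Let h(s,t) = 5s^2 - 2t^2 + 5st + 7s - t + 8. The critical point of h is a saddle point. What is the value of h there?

462/65

∂h/∂s = 10s + 5t + 7 = 0 and ∂h/∂t = 5s - 4t - 1 = 0, so (s, t) = (-23/65, -9/13).
The Hessian has h_{ss} = 10, h_{tt} = -4, h_{st} = 5, giving D = -65 < 0, so the point is a saddle point.
h(-23/65, -9/13) = 462/65.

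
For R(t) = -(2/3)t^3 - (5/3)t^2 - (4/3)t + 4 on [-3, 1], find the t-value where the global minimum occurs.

1

The derivative is -2t^2 - (10/3)t - 4/3, which vanishes at t = -1 and t = -2/3.
Evaluating at the critical points and endpoints: R(-3) = 11; R(-1) = 13/3; R(-2/3) = 352/81; R(1) = 1/3.
Hence the absolute minimum is 1/3 at t = 1.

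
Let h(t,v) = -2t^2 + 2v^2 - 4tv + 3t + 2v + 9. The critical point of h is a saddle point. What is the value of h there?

161/16

∂h/∂t = -4t - 4v + 3 = 0 and ∂h/∂v = -4t + 4v + 2 = 0, so (t, v) = (5/8, 1/8).
The Hessian has h_{tt} = -4, h_{vv} = 4, h_{tv} = -4, giving D = -32 < 0, so the point is a saddle point.
h(5/8, 1/8) = 161/16.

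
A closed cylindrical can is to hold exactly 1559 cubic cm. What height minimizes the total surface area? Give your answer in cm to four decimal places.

With radius r and height h, πr²h = 1559 so h = 1559/(πr²), and S(r) = 2πr² + 2πrh = 2πr² + 2·1559/r.
S'(r) = 4πr − 2·1559/r² = 0 ⇒ r³ = 1559/(2π), so r ≈ 6.2838 and h = 2r ≈ 12.5676.
S''(r) = 4π + 4·1559/r³ > 0, so this is the minimum; S ≈ 744.2953.

12.5676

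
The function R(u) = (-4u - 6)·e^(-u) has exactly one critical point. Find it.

-1/2

Differentiating with the product rule gives R'(u) = (4u + 2)·e^(-u). Since e^(-u) > 0, the only critical point is u = -1/2.
R''(-1/2) has the same sign as 4 > 0, so this is a local minimum.
R(-1/2) = (-4)·e^(1/2) ≈ -6.5949.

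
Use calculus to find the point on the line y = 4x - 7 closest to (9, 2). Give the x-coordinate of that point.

45/17

Minimize D(x)^2 = (x - 9)^2 + (4x - 9)^2.
d/dx[D^2] = 2(x - 9) + 2·4·(4x - 9) = 0 ⇒ x = 45/17.
Then y = 61/17 and the distance is √(729/17) ≈ 6.5485.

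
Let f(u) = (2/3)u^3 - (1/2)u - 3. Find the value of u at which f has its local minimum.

f'(u) = 2u^2 - 1/2 = 0 at u = -1/2, 1/2.
Second-derivative test with f''(u) = 4u: f''(-1/2) = -2 < 0 ⇒ local maximum; f''(1/2) = 2 > 0 ⇒ local minimum.
The local minimum is f(1/2) = -19/6.

1/2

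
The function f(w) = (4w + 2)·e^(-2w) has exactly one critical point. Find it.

0

By the product rule, f'(w) = (-8w)·e^(-2w). Since e^(-2w) > 0, the only critical point is w = 0.
f''(0) has the same sign as -8 < 0, so this is a local maximum.
f(0) = (2)·e^(0) ≈ 2.0000.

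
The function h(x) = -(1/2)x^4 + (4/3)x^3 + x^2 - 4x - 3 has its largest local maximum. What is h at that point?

Critical points: h'(x) = -2x^3 + 4x^2 + 2x - 4 vanishes at x = -1, 1, 2.
h''(x) = -6x^2 + 8x + 2. h''(-1) = -12 < 0 ⇒ local maximum; h''(1) = 4 > 0 ⇒ local minimum; h''(2) = -6 < 0 ⇒ local maximum.
The largest local maximum is h(-1) = 1/6.

1/6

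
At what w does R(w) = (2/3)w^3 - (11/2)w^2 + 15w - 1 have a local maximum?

5/2

Critical points: R'(w) = 2w^2 - 11w + 15 vanishes at w = 5/2, 3.
Since R''(w) = 4w - 11, we get R''(5/2) = -1 < 0 ⇒ local maximum; R''(3) = 1 > 0 ⇒ local minimum.
So the local maximum value is R(5/2) = 301/24.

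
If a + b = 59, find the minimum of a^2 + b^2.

3481/2

With a + b = 59, a^2 + b^2 = a^2 + (59 − a)^2.
The derivative 2a − 2(59 − a) = 4a − 118 vanishes at a = 59/2; second derivative 4 > 0, a minimum.
The minimum is 2·(59/2)^2 = 3481/2.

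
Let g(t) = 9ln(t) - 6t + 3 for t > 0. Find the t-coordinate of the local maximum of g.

g'(t) = 9/t − 6 = 0 gives t = 3/2.
g''(t) = -9/t², which is negative for t > 0, so this is a local maximum.
g(3/2) = 9·ln(3/2) - 9 + 3 ≈ -2.3508.

3/2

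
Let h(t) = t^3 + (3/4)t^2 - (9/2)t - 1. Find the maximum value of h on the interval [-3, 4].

Differentiating, h'(t) = 3t^2 + (3/2)t - 9/2; which vanishes at t = -3/2 and t = 1.
Compare values at every candidate in [-3, 4]: h(-3) = -31/4,  h(-3/2) = 65/16,  h(1) = -15/4,  h(4) = 57.
So the maximum is h(4) = 57.

57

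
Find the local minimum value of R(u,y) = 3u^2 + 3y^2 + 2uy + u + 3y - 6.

∂R/∂u = 6u + 2y + 1 = 0 and ∂R/∂y = 2u + 6y + 3 = 0, so (u, y) = (0, -1/2).
The Hessian has R_{uu} = 6, R_{yy} = 6, R_{uy} = 2, giving D = 32 > 0 with R_{uu} > 0, so the point is a local minimum.
R(0, -1/2) = -27/4.

-27/4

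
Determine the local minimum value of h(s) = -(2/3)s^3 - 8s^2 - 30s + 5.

115/3

h'(s) = -2s^2 - 16s - 30 = 0 at s = -5, -3.
Second-derivative test with h''(s) = -4s - 16: h''(-5) = 4 > 0 ⇒ local minimum; h''(-3) = -4 < 0 ⇒ local maximum.
The local minimum is h(-5) = 115/3.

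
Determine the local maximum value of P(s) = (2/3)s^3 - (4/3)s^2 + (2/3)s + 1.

P'(s) = 2s^2 - (8/3)s + 2/3. Setting P'(s) = 0 gives s ∈ {1/3, 1}.
Since P''(s) = 4s - 8/3, we get P''(1/3) = -4/3 < 0 ⇒ local maximum; P''(1) = 4/3 > 0 ⇒ local minimum.
The local maximum is P(1/3) = 89/81.

89/81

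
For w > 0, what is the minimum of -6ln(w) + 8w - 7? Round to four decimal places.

g'(w) = -6/w + 8 = 0 gives w = 3/4.
g''(w) = 6/w², which is positive for w > 0, so this is a local minimum.
g(3/4) = -6·ln(3/4) + 6 - 7 ≈ 0.7261.

0.7261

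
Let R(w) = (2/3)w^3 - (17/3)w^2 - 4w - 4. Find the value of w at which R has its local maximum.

-1/3

R'(w) = 2w^2 - (34/3)w - 4 = 0 at w = -1/3, 6.
R''(w) = 4w - 34/3. R''(-1/3) = -38/3 < 0 ⇒ local maximum; R''(6) = 38/3 > 0 ⇒ local minimum.
Thus R has its local maximum at w = -1/3, with value -269/81.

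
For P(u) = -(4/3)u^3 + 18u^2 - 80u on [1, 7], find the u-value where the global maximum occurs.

1

Differentiating, P'(u) = -4u^2 + 36u - 80; which vanishes at u = 4 and u = 5.
Compare values at every candidate in [1, 7]: P(1) = -190/3,  P(4) = -352/3,  P(5) = -350/3,  P(7) = -406/3.
So the maximum is P(1) = -190/3.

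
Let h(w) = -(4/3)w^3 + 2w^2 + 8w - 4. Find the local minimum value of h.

Critical points: h'(w) = -4w^2 + 4w + 8 vanishes at w = -1, 2.
h''(w) = -8w + 4. h''(-1) = 12 > 0 ⇒ local minimum; h''(2) = -12 < 0 ⇒ local maximum.
Thus h has its local minimum at w = -1, with value -26/3.

-26/3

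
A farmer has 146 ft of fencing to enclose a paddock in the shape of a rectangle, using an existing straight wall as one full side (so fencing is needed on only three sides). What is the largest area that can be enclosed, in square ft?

Let the sides perpendicular to the wall have length x and the parallel side y, so 2x + y = 146 and the area is A = xy = x(146 − 2x).
A'(x) = 146 − 4x = 0 gives x = 73/2, and A''(x) = −4 < 0 confirms a maximum.
Then y = 146 − 2·73/2 = 73 and A = 5329/2.

5329/2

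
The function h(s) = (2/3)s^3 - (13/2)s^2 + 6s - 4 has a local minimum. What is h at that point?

-58

h'(s) = 2s^2 - 13s + 6. Setting h'(s) = 0 gives s ∈ {1/2, 6}.
h''(s) = 4s - 13. h''(1/2) = -11 < 0 ⇒ local maximum; h''(6) = 11 > 0 ⇒ local minimum.
So the local minimum value is h(6) = -58.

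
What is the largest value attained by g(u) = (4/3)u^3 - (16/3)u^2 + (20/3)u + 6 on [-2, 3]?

14

The derivative is 4u^2 - (32/3)u + 20/3, which vanishes at u = 1 and u = 5/3.
Evaluating at the critical points and endpoints: g(-2) = -118/3, g(1) = 26/3, g(5/3) = 686/81, g(3) = 14.
Hence the absolute maximum is 14 at u = 3.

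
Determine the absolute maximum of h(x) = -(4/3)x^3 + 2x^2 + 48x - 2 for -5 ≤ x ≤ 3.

124

Differentiating, h'(x) = -4x^2 + 4x + 48; whose only zero in [-5, 3] is x = -3.
Compare values at every candidate in [-5, 3]: h(-5) = -76/3,  h(-3) = -92,  h(3) = 124.
Hence the absolute maximum is 124 at x = 3.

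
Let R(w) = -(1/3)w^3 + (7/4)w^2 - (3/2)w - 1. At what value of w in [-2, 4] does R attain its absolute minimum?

1/2

The derivative is -w^2 + (7/2)w - 3/2, which vanishes at w = 1/2 and w = 3.
Evaluating at the critical points and endpoints: R(-2) = 35/3; R(1/2) = -65/48; R(3) = 5/4; R(4) = -1/3.
So the minimum is R(1/2) = -65/48.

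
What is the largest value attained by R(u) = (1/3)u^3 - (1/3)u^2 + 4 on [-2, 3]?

10

Differentiating, R'(u) = u^2 - (2/3)u; which vanishes at u = 0 and u = 2/3.
Candidates: R(-2) = 0, R(0) = 4, R(2/3) = 320/81, R(3) = 10.
Hence the absolute maximum is 10 at u = 3.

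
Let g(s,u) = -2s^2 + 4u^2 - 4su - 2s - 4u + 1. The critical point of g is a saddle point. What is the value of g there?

4/3

∂g/∂s = -4s - 4u - 2 = 0 and ∂g/∂u = -4s + 8u - 4 = 0, so (s, u) = (-2/3, 1/6).
The Hessian has g_{ss} = -4, g_{uu} = 8, g_{su} = -4, giving D = -48 < 0, so the point is a saddle point.
g(-2/3, 1/6) = 4/3.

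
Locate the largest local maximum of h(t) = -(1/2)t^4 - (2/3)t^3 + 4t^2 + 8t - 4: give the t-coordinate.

h'(t) = -2t^3 - 2t^2 + 8t + 8. Setting h'(t) = 0 gives t ∈ {-2, -1, 2}.
Second-derivative test with h''(t) = -6t^2 - 4t + 8: h''(-2) = -8 < 0 ⇒ local maximum; h''(-1) = 6 > 0 ⇒ local minimum; h''(2) = -24 < 0 ⇒ local maximum.
The largest local maximum is h(2) = 44/3.

2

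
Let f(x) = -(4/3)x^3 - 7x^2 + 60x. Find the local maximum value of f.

Critical points: f'(x) = -4x^2 - 14x + 60 vanishes at x = -6, 5/2.
Since f''(x) = -8x - 14, we get f''(-6) = 34 > 0 ⇒ local minimum; f''(5/2) = -34 < 0 ⇒ local maximum.
So the local maximum value is f(5/2) = 1025/12.

1025/12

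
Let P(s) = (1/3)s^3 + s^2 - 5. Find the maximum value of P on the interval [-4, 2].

5/3

The derivative is s^2 + 2s, which vanishes at s = -2 and s = 0.
Evaluating at the critical points and endpoints: P(-4) = -31/3; P(-2) = -11/3; P(0) = -5; P(2) = 5/3.
Hence the absolute maximum is 5/3 at s = 2.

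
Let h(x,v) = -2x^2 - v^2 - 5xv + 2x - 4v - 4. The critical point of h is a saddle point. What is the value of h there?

-144/17

∂h/∂x = -4x - 5v + 2 = 0 and ∂h/∂v = -5x - 2v - 4 = 0, so (x, v) = (-24/17, 26/17).
The Hessian has h_{xx} = -4, h_{vv} = -2, h_{xv} = -5, giving D = -17 < 0, so the point is a saddle point.
h(-24/17, 26/17) = -144/17.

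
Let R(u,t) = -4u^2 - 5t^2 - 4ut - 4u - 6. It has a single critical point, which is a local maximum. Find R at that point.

∂R/∂u = -8u - 4t - 4 = 0 and ∂R/∂t = -4u - 10t = 0, so (u, t) = (-5/8, 1/4).
The Hessian has R_{uu} = -8, R_{tt} = -10, R_{ut} = -4, giving D = 64 > 0 with R_{uu} < 0, so the point is a local maximum.
R(-5/8, 1/4) = -19/4.

-19/4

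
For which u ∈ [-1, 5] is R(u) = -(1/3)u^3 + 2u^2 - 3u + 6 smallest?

The derivative is -u^2 + 4u - 3, which vanishes at u = 1 and u = 3.
Evaluating at the critical points and endpoints: R(-1) = 34/3, R(1) = 14/3, R(3) = 6, R(5) = -2/3.
The minimum over the interval is -2/3, attained at u = 5.

5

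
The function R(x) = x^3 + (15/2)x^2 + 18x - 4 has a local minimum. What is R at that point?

-18

Critical points: R'(x) = 3x^2 + 15x + 18 vanishes at x = -3, -2.
Second-derivative test with R''(x) = 6x + 15: R''(-3) = -3 < 0 ⇒ local maximum; R''(-2) = 3 > 0 ⇒ local minimum.
So the local minimum value is R(-2) = -18.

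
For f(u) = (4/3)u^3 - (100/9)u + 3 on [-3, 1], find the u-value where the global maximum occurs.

Differentiating, f'(u) = 4u^2 - 100/9; whose only zero in [-3, 1] is u = -5/3.
Evaluating at the critical points and endpoints: f(-3) = 1/3; f(-5/3) = 1243/81; f(1) = -61/9.
The maximum over the interval is 1243/81, attained at u = -5/3.

-5/3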